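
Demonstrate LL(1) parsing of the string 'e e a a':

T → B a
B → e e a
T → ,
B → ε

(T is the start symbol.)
Stack is shown with the top on the left.

Stack      Input      Action
----------------------------
T $        e e a a $  output T → B a
B a $      e e a a $  output B → e e a
e e a a $  e e a a $  match 'e'
e a a $    e a a $    match 'e'
a a $      a a $      match 'a'
a $        a $        match 'a'
$          $          accept

The string is accepted.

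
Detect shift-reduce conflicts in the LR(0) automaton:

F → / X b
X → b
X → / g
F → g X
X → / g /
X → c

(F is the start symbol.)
Augment with F' → F and build the canonical LR(0) collection (I0 = CLOSURE({[F' → . F]}), then GOTO on every symbol after a dot until no new states appear). It has 12 states:
  I0: { [F → . / X b], [F → . g X], [F' → . F] }  — shift
  I1: { [F → / . X b], [X → . / g /], [X → . / g], [X → . b], [X → . c] }  — shift
  I2: { [F' → F .] }  — accept
  I3: { [F → g . X], [X → . / g /], [X → . / g], [X → . b], [X → . c] }  — shift
  I4: { [X → / . g /], [X → / . g] }  — shift
  I5: { [F → g X .] }  — reduce
  I6: { [X → b .] }  — reduce
  I7: { [X → c .] }  — reduce
  I8: { [X → / g . /], [X → / g .] }  — shift, reduce
  I9: { [X → / g / .] }  — reduce
  I10: { [F → / X . b] }  — shift
  I11: { [F → / X b .] }  — reduce

I8 contains reduce item [X → / g .] and shift item [X → / g . /] — shift-reduce conflict.

Answer: Yes — I8: [X → / g .] vs [X → / g . /]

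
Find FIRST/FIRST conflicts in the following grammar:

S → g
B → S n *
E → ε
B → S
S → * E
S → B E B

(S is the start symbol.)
Yes. S → g / S → B E B on { 'g' }; S → '*' E / S → B E B on { '*' }; B → S n '*' / B → S on { '*', 'g' }

FIRST sets of the non-terminals at (or reachable through a nullable prefix from) the front of some alternative:
  FIRST(B) = { '*', 'g' }
  FIRST(S) = { '*', 'g' }

Productions for S:
  S → g: FIRST = { 'g' }
  S → * E: FIRST = { '*' }
  S → B E B: FIRST = { '*', 'g' }
Productions for B:
  B → S n *: FIRST = { '*', 'g' }
  B → S: FIRST = { '*', 'g' }
E has only one production, so no FIRST/FIRST conflict is possible there.

Conflict for S: S → g and S → B E B
  Overlap: { 'g' }
Conflict for S: S → * E and S → B E B
  Overlap: { '*' }
Conflict for B: B → S n * and B → S
  Overlap: { '*', 'g' }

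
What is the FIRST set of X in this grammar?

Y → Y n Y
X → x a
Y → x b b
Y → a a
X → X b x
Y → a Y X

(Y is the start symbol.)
{ 'x' }

From X → x a:
  - x is a terminal: add 'x' and stop
From X → X b x:
  - X is the symbol being defined: contributes nothing new
    X is not nullable, so stop

Collecting: FIRST(X) = { 'x' }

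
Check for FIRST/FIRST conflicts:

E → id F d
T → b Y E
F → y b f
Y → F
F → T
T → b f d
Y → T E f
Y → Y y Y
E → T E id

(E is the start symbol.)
A FIRST/FIRST conflict occurs when two productions N → α and N → β for the same non-terminal have FIRST(α) ∩ FIRST(β) ≠ ∅ (with ε ∈ FIRST of a nullable right-hand side, so two nullable alternatives also conflict).

FIRST sets of the non-terminals at (or reachable through a nullable prefix from) the front of some alternative:
  FIRST(T) = { 'b' }
  FIRST(F) = { 'b', 'y' }
  FIRST(Y) = { 'b', 'y' }

Productions for E:
  E → id F d: FIRST = { 'id' }
  E → T E id: FIRST = { 'b' }
Productions for T:
  T → b Y E: FIRST = { 'b' }
  T → b f d: FIRST = { 'b' }
Productions for F:
  F → y b f: FIRST = { 'y' }
  F → T: FIRST = { 'b' }
Productions for Y:
  Y → F: FIRST = { 'b', 'y' }
  Y → T E f: FIRST = { 'b' }
  Y → Y y Y: FIRST = { 'b', 'y' }

Conflict for T: T → b Y E and T → b f d
  Overlap: { 'b' }
Conflict for Y: Y → F and Y → T E f
  Overlap: { 'b' }
Conflict for Y: Y → F and Y → Y y Y
  Overlap: { 'b', 'y' }
Conflict for Y: Y → T E f and Y → Y y Y
  Overlap: { 'b' }

Answer: Yes. T → b Y E / T → b f d on { 'b' }; Y → F / Y → T E f on { 'b' }; Y → F / Y → Y y Y on { 'b', 'y' }; Y → T E f / Y → Y y Y on { 'b' }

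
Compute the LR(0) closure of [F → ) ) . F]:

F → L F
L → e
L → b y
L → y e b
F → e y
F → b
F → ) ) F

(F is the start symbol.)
To compute CLOSURE, for each item [A → α.Bβ] where B is a non-terminal, add [B → .γ] for all productions B → γ; repeat for the newly added items until nothing changes.

Start with: [F → ) ) . F]
  [F → ) ) . F] has the dot before F: add [F → . L F], [F → . e y], [F → . b], [F → . ) ) F]
  [F → . L F] has the dot before L: add [L → . e], [L → . b y], [L → . y e b]
No further items can be added.

CLOSURE = { [F → ) ) . F], [F → . ) ) F], [F → . L F], [F → . b], [F → . e y], [L → . b y], [L → . e], [L → . y e b] }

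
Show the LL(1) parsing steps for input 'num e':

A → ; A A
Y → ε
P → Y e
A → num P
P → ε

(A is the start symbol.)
LL(1) parsing maintains a stack (initially the start symbol over $) and the input. At each step: if the stack top is a terminal, match it against the current input token; if it is a non-terminal N, replace it with the RHS of M[N, lookahead] (the unique production whose predict set contains the lookahead).

Stack is shown with the top on the left.

Stack    Input    Action
------------------------
A $      num e $  output A → num P
num P $  num e $  match 'num'
P $      e $      output P → Y e
Y e $    e $      output Y → ε
e $      e $      match 'e'
$        $        accept

The string is accepted.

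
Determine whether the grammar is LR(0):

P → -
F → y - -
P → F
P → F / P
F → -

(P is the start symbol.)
A grammar is LR(0) if no state in the canonical LR(0) collection has:
  - both a shift item (dot before a terminal) and a complete item (shift-reduce conflict), or
  - two or more complete items (reduce-reduce conflict; the accept item [P' → P .] counts as a complete item here).

Augment with P' → P and build the canonical LR(0) collection (I0 = CLOSURE({[P' → . P]}), then GOTO on every symbol after a dot until no new states appear). It has 9 states:
  I0: { [F → . -], [F → . y - -], [P → . -], [P → . F / P], [P → . F], [P' → . P] }  — shift
  I1: { [F → - .], [P → - .] }  — 2 reduces
  I2: { [P → F . / P], [P → F .] }  — shift, reduce
  I3: { [P' → P .] }  — accept
  I4: { [F → y . - -] }  — shift
  I5: { [F → y - . -] }  — shift
  I6: { [F → y - - .] }  — reduce
  I7: { [F → . -], [F → . y - -], [P → . -], [P → . F / P], [P → . F], [P → F / . P] }  — shift
  I8: { [P → F / P .] }  — reduce

Conflict in state I1:
  Reduce-reduce conflict: [F → - .] and [P → - .]
So the grammar is NOT LR(0).

Answer: No. Reduce-reduce conflict: [F → - .] and [P → - .]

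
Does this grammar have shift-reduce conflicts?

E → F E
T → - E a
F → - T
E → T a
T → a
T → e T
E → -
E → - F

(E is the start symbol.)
Augment with E' → E and build the canonical LR(0) collection (I0 = CLOSURE({[E' → . E]}), then GOTO on every symbol after a dot until no new states appear). It has 15 states:
  I0: { [E → . - F], [E → . -], [E → . F E], [E → . T a], [E' → . E], [F → . - T], [T → . - E a], [T → . a], [T → . e T] }  — shift
  I1: { [E → - . F], [E → - .], [E → . - F], [E → . -], [E → . F E], [E → . T a], [F → - . T], [F → . - T], [T → - . E a], [T → . - E a], [T → . a], [T → . e T] }  — shift, reduce
  I2: { [E' → E .] }  — accept
  I3: { [E → . - F], [E → . -], [E → . F E], [E → . T a], [E → F . E], [F → . - T], [T → . - E a], [T → . a], [T → . e T] }  — shift
  I4: { [E → T . a] }  — shift
  I5: { [T → a .] }  — reduce
  I6: { [T → . - E a], [T → . a], [T → . e T], [T → e . T] }  — shift
  I7: { [E → . - F], [E → . -], [E → . F E], [E → . T a], [F → . - T], [T → - . E a], [T → . - E a], [T → . a], [T → . e T] }  — shift
  I8: { [T → e T .] }  — reduce
  I9: { [T → - E . a] }  — shift
  I10: { [T → - E a .] }  — reduce
  I11: { [E → T a .] }  — reduce
  I12: { [E → F E .] }  — reduce
  I13: { [E → - F .], [E → . - F], [E → . -], [E → . F E], [E → . T a], [E → F . E], [F → . - T], [T → . - E a], [T → . a], [T → . e T] }  — shift, reduce
  I14: { [E → T . a], [F → - T .] }  — shift, reduce

I1 contains reduce item [E → - .] and shift items [E → . -], [E → . - F], [F → . - T], [T → . - E a], [T → . a], [T → . e T] — shift-reduce conflict.
I13 contains reduce item [E → - F .] and shift items [E → . -], [E → . - F], [F → . - T], [T → . - E a], [T → . a], [T → . e T] — shift-reduce conflict.
I14 contains reduce item [F → - T .] and shift item [E → T . a] — shift-reduce conflict.

Answer: Yes — I1: [E → - .] vs [E → . -]; I13: [E → - F .] vs [E → . -]; I14: [F → - T .] vs [E → T . a]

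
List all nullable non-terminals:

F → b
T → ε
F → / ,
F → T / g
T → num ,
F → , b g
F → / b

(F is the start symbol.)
ε-productions: T → ε
So T is immediately nullable.
No further non-terminal can be added: every production for the remaining non-terminals contains a terminal or a non-nullable non-terminal.
Nullable = { 'T' }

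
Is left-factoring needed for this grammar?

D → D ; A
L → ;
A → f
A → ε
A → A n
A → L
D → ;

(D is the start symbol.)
Left-factoring is needed when two productions for the same non-terminal
share a common prefix on the right-hand side.

Productions for D:
  D → D ; A
  D → ;
Productions for A:
  A → f
  A → ε
  A → A n
  A → L

No common prefixes found.

Answer: No, left-factoring is not needed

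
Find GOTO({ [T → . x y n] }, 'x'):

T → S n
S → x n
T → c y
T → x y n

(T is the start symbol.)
GOTO(I, 'x') = CLOSURE({ [A → αX.β] : [A → α.Xβ] ∈ I, X = 'x' })

Items with dot before 'x', with the dot advanced:
  [T → . x y n] → [T → x . y n]
Closure adds nothing (no advanced item has the dot before a non-terminal).

GOTO = { [T → x . y n] }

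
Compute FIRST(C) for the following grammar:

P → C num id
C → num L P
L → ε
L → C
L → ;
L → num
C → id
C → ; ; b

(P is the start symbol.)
{ ';', 'id', 'num' }

To compute FIRST(C), examine every production with C on the left-hand side, reading each right-hand side left to right until a non-nullable symbol is reached.

From C → num L P:
  - num is a terminal: add 'num' and stop
From C → id:
  - id is a terminal: add 'id' and stop
From C → ; ; b:
  - ';' is a terminal: add ';' and stop

Collecting: FIRST(C) = { ';', 'id', 'num' }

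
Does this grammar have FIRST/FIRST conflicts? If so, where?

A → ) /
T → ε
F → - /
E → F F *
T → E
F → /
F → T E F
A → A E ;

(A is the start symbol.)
Yes. A → ')' '/' / A → A E ';' on { ')' }; F → '-' '/' / F → T E F on { '-' }; F → '/' / F → T E F on { '/' }

FIRST sets of the non-terminals at (or reachable through a nullable prefix from) the front of some alternative:
  FIRST(A) = { ')' }
  FIRST(E) = { '-', '/' }
  FIRST(T) = { '-', '/', ε }

Productions for A:
  A → ) /: FIRST = { ')' }
  A → A E ;: FIRST = { ')' }
Productions for T:
  T → ε: FIRST = { ε }
  T → E: FIRST = { '-', '/' }
Productions for F:
  F → - /: FIRST = { '-' }
  F → /: FIRST = { '/' }
  F → T E F: FIRST = { '-', '/' }
E has only one production, so no FIRST/FIRST conflict is possible there.

Conflict for A: A → ) / and A → A E ;
  Overlap: { ')' }
Conflict for F: F → - / and F → T E F
  Overlap: { '-' }
Conflict for F: F → / and F → T E F
  Overlap: { '/' }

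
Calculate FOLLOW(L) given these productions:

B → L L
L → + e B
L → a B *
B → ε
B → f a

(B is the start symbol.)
{ $, '*', '+', 'a' }

In B → L L: L is followed by L, add FIRST(L) \ {ε} = { '+', 'a' }
In B → L L: L is at the end, add FOLLOW(B)

The FOLLOW sets referred to above (computed the same way, to a fixed point):
  FOLLOW(B) = { $, '*', '+', 'a' }

Taking the union: FOLLOW(L) = { $, '*', '+', 'a' }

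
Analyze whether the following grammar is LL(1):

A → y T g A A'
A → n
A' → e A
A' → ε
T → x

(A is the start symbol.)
No. Predict set conflict for A': { 'e' }

A grammar is LL(1) if for each non-terminal N with multiple productions, the predict sets of those productions are pairwise disjoint, where PREDICT(N → α) = (FIRST(α) \ {ε}) ∪ (FOLLOW(N) if α ⇒* ε).

Relevant sets:
  FOLLOW(A') = { $, 'e' }

For A:
  PREDICT(A → y T g A A') = { 'y' }
  PREDICT(A → n) = { 'n' }
For A':
  PREDICT(A' → e A) = { 'e' }
  PREDICT(A' → ε) = { $, 'e' }
T has a single production, so nothing to check there.

Conflict found: Predict set conflict for A': { 'e' }
The grammar is NOT LL(1).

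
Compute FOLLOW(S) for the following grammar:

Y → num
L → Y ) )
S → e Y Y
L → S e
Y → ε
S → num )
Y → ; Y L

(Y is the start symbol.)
To compute FOLLOW(S), find every occurrence of S on a right-hand side N → α S β: add FIRST(β) \ {ε}, and if β is empty or nullable also add FOLLOW(N). Iterate to a fixed point.

In L → S e: S is followed by e, add FIRST(e) \ {ε} = { 'e' }

Taking the union: FOLLOW(S) = { 'e' }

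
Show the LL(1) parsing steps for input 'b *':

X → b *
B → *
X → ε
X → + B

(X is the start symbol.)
Stack is shown with the top on the left.

Stack  Input  Action
--------------------
X $    b * $  output X → b *
b * $  b * $  match 'b'
* $    * $    match '*'
$      $      accept

The string is accepted.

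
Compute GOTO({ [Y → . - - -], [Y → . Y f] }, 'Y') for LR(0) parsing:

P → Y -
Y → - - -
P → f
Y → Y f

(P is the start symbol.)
{ [Y → Y . f] }

GOTO(I, 'Y') = CLOSURE({ [A → αX.β] : [A → α.Xβ] ∈ I, X = 'Y' })

Items with dot before 'Y', with the dot advanced:
  [Y → . Y f] → [Y → Y . f]
Closure adds nothing (no advanced item has the dot before a non-terminal).

GOTO = { [Y → Y . f] }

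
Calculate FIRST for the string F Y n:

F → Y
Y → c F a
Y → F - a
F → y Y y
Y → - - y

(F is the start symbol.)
FIRST sets of the non-terminals involved (from the grammar, by fixed-point iteration):
  FIRST(F) = { '-', 'c', 'y' }

To compute FIRST(F Y n), process the symbols left to right:
Symbol F is a non-terminal. Add FIRST(F) \ {ε} = { '-', 'c', 'y' }
F is not nullable (ε ∉ FIRST(F)), so stop here.
FIRST(F Y n) = { '-', 'c', 'y' }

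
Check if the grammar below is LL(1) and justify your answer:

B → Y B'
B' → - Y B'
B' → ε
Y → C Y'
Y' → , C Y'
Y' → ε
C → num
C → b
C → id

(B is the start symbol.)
Yes, the grammar is LL(1).

A grammar is LL(1) if for each non-terminal N with multiple productions, the predict sets of those productions are pairwise disjoint, where PREDICT(N → α) = (FIRST(α) \ {ε}) ∪ (FOLLOW(N) if α ⇒* ε).

Relevant sets:
  FOLLOW(B') = { $ }
  FOLLOW(Y') = { $, '-' }

For B':
  PREDICT(B' → '-' Y B') = { '-' }
  PREDICT(B' → ε) = { $ }
For Y':
  PREDICT(Y' → ',' C Y') = { ',' }
  PREDICT(Y' → ε) = { $, '-' }
For C:
  PREDICT(C → num) = { 'num' }
  PREDICT(C → b) = { 'b' }
  PREDICT(C → id) = { 'id' }
B, Y have a single production, so nothing to check there.

All predict sets are disjoint. The grammar IS LL(1).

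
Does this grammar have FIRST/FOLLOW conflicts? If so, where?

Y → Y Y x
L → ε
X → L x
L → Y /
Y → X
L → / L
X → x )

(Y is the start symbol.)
Nullable non-terminals: L.
FIRST sets used below: FIRST(Y) = { '/', 'x' }

L: nullable alternative(s) L → ε; FOLLOW(L) = { 'x' }
  L → ε: FIRST \ {ε} = { } — this is the only nullable alternative, skip
  L → Y /: FIRST \ {ε} = { '/', 'x' } — overlaps FOLLOW(L) on { 'x' }: CONFLICT
  L → / L: FIRST \ {ε} = { '/' } — disjoint from FOLLOW(L)

X, Y have no nullable alternative, so no FIRST/FOLLOW check is needed there.

So the grammar has 1 FIRST/FOLLOW conflict (marked CONFLICT above).

Answer: Yes. L → Y '/' with FOLLOW(L) on { 'x' }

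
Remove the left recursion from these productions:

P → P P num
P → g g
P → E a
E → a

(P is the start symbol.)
P is directly left-recursive. The standard transformation for
  A → A α₁ | ... | A α_m | β₁ | ... | β_n
is
  A  → β₁ A' | ... | β_n A'
  A' → α₁ A' | ... | α_m A' | ε

P → g g becomes P → g g P'
P → E a becomes P → E a P'
P → P P num becomes P' → P num P'
Add P' → ε

Productions for other non-terminals are unchanged:
  E → a

Resulting grammar:
P → g g P'
P → E a P'
P' → P num P'
P' → ε
E → a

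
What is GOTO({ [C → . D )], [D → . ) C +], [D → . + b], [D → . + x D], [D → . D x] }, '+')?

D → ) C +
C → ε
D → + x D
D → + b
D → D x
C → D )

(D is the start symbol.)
{ [D → + . b], [D → + . x D] }

GOTO(I, '+') = CLOSURE({ [A → αX.β] : [A → α.Xβ] ∈ I, X = '+' })

Items with dot before '+', with the dot advanced:
  [D → . + b] → [D → + . b]
  [D → . + x D] → [D → + . x D]
Closure adds nothing (no advanced item has the dot before a non-terminal).

GOTO = { [D → + . b], [D → + . x D] }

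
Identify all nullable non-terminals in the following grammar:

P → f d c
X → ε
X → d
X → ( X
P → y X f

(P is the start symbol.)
{ 'X' }

ε-productions: X → ε
So X is immediately nullable.
No further non-terminal can be added: every production for the remaining non-terminals contains a terminal or a non-nullable non-terminal.
Nullable = { 'X' }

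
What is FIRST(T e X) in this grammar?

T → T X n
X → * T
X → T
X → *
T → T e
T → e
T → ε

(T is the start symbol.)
{ '*', 'e', 'n' }

FIRST sets of the non-terminals involved (from the grammar, by fixed-point iteration):
  FIRST(T) = { '*', 'e', 'n', ε }

To compute FIRST(T e X), process the symbols left to right:
Symbol T is a non-terminal. Add FIRST(T) \ {ε} = { '*', 'e', 'n' }
T is nullable (ε ∈ FIRST(T)), continue to the next symbol.
Symbol e is a terminal. Add 'e' and stop.
FIRST(T e X) = { '*', 'e', 'n' }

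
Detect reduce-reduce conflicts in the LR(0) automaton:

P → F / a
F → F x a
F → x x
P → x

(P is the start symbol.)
No reduce-reduce conflicts

Augment with P' → P and build the canonical LR(0) collection (I0 = CLOSURE({[P' → . P]}), then GOTO on every symbol after a dot until no new states appear). It has 9 states:
  I0: { [F → . F x a], [F → . x x], [P → . F / a], [P → . x], [P' → . P] }  — shift
  I1: { [F → F . x a], [P → F . / a] }  — shift
  I2: { [P' → P .] }  — accept
  I3: { [F → x . x], [P → x .] }  — shift, reduce
  I4: { [F → x x .] }  — reduce
  I5: { [P → F / . a] }  — shift
  I6: { [F → F x . a] }  — shift
  I7: { [F → F x a .] }  — reduce
  I8: { [P → F / a .] }  — reduce

No state contains more than one complete item.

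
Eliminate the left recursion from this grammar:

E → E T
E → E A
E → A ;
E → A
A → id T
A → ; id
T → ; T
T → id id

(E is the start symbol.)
E → A ; E'
E → A E'
E' → T E'
E' → A E'
E' → ε
A → id T
A → ; id
T → ; T
T → id id

E is directly left-recursive. The standard transformation for
  A → A α₁ | ... | A α_m | β₁ | ... | β_n
is
  A  → β₁ A' | ... | β_n A'
  A' → α₁ A' | ... | α_m A' | ε

E → A ; becomes E → A ; E'
E → A becomes E → A E'
E → E T becomes E' → T E'
E → E A becomes E' → A E'
Add E' → ε

Productions for other non-terminals are unchanged:
  A → id T
  A → ; id
  T → ; T
  T → id id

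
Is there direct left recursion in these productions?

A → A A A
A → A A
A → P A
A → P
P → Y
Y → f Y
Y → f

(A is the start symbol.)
Yes, A is left-recursive

A → A A A: LEFT RECURSIVE (starts with A)
A → A A: LEFT RECURSIVE (starts with A)
A → P A: starts with P
A → P: starts with P
P → Y: starts with Y
Y → f Y: starts with f
Y → f: starts with f

The grammar has direct left recursion on: A.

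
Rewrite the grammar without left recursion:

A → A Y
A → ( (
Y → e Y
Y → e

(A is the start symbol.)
A is directly left-recursive. The standard transformation for
  A → A α₁ | ... | A α_m | β₁ | ... | β_n
is
  A  → β₁ A' | ... | β_n A'
  A' → α₁ A' | ... | α_m A' | ε

A → ( ( becomes A → ( ( A'
A → A Y becomes A' → Y A'
Add A' → ε

Productions for other non-terminals are unchanged:
  Y → e Y
  Y → e

Resulting grammar:
A → ( ( A'
A' → Y A'
A' → ε
Y → e Y
Y → e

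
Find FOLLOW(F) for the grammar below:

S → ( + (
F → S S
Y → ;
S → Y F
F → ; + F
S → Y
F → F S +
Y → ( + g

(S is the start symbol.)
{ $, '(', '+', ';' }

In S → Y F: F is at the end, add FOLLOW(S)
In F → ; + F: F is at the end; this adds FOLLOW(F) to itself — nothing new
In F → F S +: F is followed by S '+', add FIRST(S '+') \ {ε} = { '(', ';' }

The FOLLOW sets referred to above (computed the same way, to a fixed point):
  FOLLOW(S) = { $, '(', '+', ';' }

Taking the union: FOLLOW(F) = { $, '(', '+', ';' }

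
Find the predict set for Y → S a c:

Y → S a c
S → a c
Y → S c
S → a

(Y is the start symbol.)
{ 'a' }

PREDICT(Y → S a c) = (FIRST(RHS) \ {ε}) ∪ (FOLLOW(Y) if ε ∈ FIRST(RHS), i.e. RHS ⇒* ε)
FIRST(S) = { 'a' }
FIRST(S a c) = { 'a' }
ε ∉ FIRST(S a c), so FOLLOW(Y) is not added.
PREDICT(Y → S a c) = { 'a' }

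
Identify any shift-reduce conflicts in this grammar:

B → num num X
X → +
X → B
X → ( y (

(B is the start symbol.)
Augment with B' → B and build the canonical LR(0) collection (I0 = CLOSURE({[B' → . B]}), then GOTO on every symbol after a dot until no new states appear). It has 10 states:
  I0: { [B → . num num X], [B' → . B] }  — shift
  I1: { [B' → B .] }  — accept
  I2: { [B → num . num X] }  — shift
  I3: { [B → . num num X], [B → num num . X], [X → . ( y (], [X → . +], [X → . B] }  — shift
  I4: { [X → ( . y (] }  — shift
  I5: { [X → + .] }  — reduce
  I6: { [X → B .] }  — reduce
  I7: { [B → num num X .] }  — reduce
  I8: { [X → ( y . (] }  — shift
  I9: { [X → ( y ( .] }  — reduce

No state contains both a complete item and a shift item.

Answer: No shift-reduce conflicts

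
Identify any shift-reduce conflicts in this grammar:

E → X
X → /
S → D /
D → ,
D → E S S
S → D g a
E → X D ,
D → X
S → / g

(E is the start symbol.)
Augment with E' → E and build the canonical LR(0) collection (I0 = CLOSURE({[E' → . E]}), then GOTO on every symbol after a dot until no new states appear). It has 17 states:
  I0: { [E → . X D ,], [E → . X], [E' → . E], [X → . /] }  — shift
  I1: { [X → / .] }  — reduce
  I2: { [E' → E .] }  — accept
  I3: { [D → . ,], [D → . E S S], [D → . X], [E → . X D ,], [E → . X], [E → X . D ,], [E → X .], [X → . /] }  — shift, reduce
  I4: { [D → , .] }  — reduce
  I5: { [E → X D . ,] }  — shift
  I6: { [D → . ,], [D → . E S S], [D → . X], [D → E . S S], [E → . X D ,], [E → . X], [S → . / g], [S → . D /], [S → . D g a], [X → . /] }  — shift
  I7: { [D → . ,], [D → . E S S], [D → . X], [D → X .], [E → . X D ,], [E → . X], [E → X . D ,], [E → X .], [X → . /] }  — shift, 2 reduces
  I8: { [S → / . g], [X → / .] }  — shift, reduce
  I9: { [S → D . /], [S → D . g a] }  — shift
  I10: { [D → . ,], [D → . E S S], [D → . X], [D → E S . S], [E → . X D ,], [E → . X], [S → . / g], [S → . D /], [S → . D g a], [X → . /] }  — shift
  I11: { [D → E S S .] }  — reduce
  I12: { [S → D / .] }  — reduce
  I13: { [S → D g . a] }  — shift
  I14: { [S → D g a .] }  — reduce
  I15: { [S → / g .] }  — reduce
  I16: { [E → X D , .] }  — reduce

I3 contains reduce item [E → X .] and shift items [D → . ,], [X → . /] — shift-reduce conflict.
I7 contains reduce items [D → X .], [E → X .] and shift items [D → . ,], [X → . /] — shift-reduce conflict.
I8 contains reduce item [X → / .] and shift item [S → / . g] — shift-reduce conflict.

Answer: Yes — I3: [E → X .] vs [D → . ,]; I7: [D → X .] vs [D → . ,]; I8: [X → / .] vs [S → / . g]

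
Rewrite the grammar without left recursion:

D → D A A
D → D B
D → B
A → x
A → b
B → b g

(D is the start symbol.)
D is directly left-recursive. The standard transformation for
  A → A α₁ | ... | A α_m | β₁ | ... | β_n
is
  A  → β₁ A' | ... | β_n A'
  A' → α₁ A' | ... | α_m A' | ε

D → B becomes D → B D'
D → D A A becomes D' → A A D'
D → D B becomes D' → B D'
Add D' → ε

Productions for other non-terminals are unchanged:
  A → x
  A → b
  B → b g

Resulting grammar:
D → B D'
D' → A A D'
D' → B D'
D' → ε
A → x
A → b
B → b g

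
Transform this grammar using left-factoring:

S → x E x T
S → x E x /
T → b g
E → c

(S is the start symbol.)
S → x E x S'
S' → T
S' → /
T → b g
E → c

Left-factoring transforms A → αβ₁ | αβ₂ into A → αA' and A' → β₁ | β₂
(α is the longest common prefix among the alternatives). Repeat until
no nonterminal has two alternatives with a common prefix.

Round 1: S has alternatives sharing prefix 'x E x'. Introduce S': S → x E x S'
  Add: S' → T
  Add: S' → /

No remaining common prefixes — done.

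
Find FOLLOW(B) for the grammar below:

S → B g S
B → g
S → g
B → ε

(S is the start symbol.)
In S → B g S: B is followed by g S, add FIRST(g S) \ {ε} = { 'g' }

Taking the union: FOLLOW(B) = { 'g' }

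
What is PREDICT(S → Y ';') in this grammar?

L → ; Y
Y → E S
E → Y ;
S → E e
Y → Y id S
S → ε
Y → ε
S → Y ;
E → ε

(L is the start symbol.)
{ ';', 'e', 'id' }

PREDICT(S → Y ';') = (FIRST(RHS) \ {ε}) ∪ (FOLLOW(S) if ε ∈ FIRST(RHS), i.e. RHS ⇒* ε)
FIRST(Y) = { ';', 'e', 'id', ε }
FIRST(Y ';') = { ';', 'e', 'id' }
ε ∉ FIRST(Y ';'), so FOLLOW(S) is not added.
PREDICT(S → Y ';') = { ';', 'e', 'id' }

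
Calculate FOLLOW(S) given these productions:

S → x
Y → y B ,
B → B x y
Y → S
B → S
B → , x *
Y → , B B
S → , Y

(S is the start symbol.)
S is the start symbol, so $ ∈ FOLLOW(S).
In Y → S: S is at the end, add FOLLOW(Y)
In B → S: S is at the end, add FOLLOW(B)

The FOLLOW sets referred to above (computed the same way, to a fixed point):
  FOLLOW(Y) = { $, ',', 'x' }
  FOLLOW(B) = { $, ',', 'x' }

Taking the union: FOLLOW(S) = { $, ',', 'x' }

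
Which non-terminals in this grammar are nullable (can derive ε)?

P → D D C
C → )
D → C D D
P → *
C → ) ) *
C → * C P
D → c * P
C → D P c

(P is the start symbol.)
A non-terminal is nullable if it can derive ε (the empty string): either it has an ε-production, or it has a production whose right-hand side consists entirely of nullable non-terminals.

There are no ε-productions, so no non-terminal can derive ε.
No non-terminals are nullable.

Answer: None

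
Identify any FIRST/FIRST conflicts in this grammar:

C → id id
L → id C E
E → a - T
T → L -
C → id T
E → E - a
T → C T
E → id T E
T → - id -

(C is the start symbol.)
A FIRST/FIRST conflict occurs when two productions N → α and N → β for the same non-terminal have FIRST(α) ∩ FIRST(β) ≠ ∅ (with ε ∈ FIRST of a nullable right-hand side, so two nullable alternatives also conflict).

FIRST sets of the non-terminals at (or reachable through a nullable prefix from) the front of some alternative:
  FIRST(E) = { 'a', 'id' }
  FIRST(L) = { 'id' }
  FIRST(C) = { 'id' }

Productions for C:
  C → id id: FIRST = { 'id' }
  C → id T: FIRST = { 'id' }
Productions for E:
  E → a - T: FIRST = { 'a' }
  E → E - a: FIRST = { 'a', 'id' }
  E → id T E: FIRST = { 'id' }
Productions for T:
  T → L -: FIRST = { 'id' }
  T → C T: FIRST = { 'id' }
  T → - id -: FIRST = { '-' }
L has only one production, so no FIRST/FIRST conflict is possible there.

Conflict for C: C → id id and C → id T
  Overlap: { 'id' }
Conflict for E: E → a - T and E → E - a
  Overlap: { 'a' }
Conflict for E: E → E - a and E → id T E
  Overlap: { 'id' }
Conflict for T: T → L - and T → C T
  Overlap: { 'id' }

Answer: Yes. C → id id / C → id T on { 'id' }; E → a '-' T / E → E '-' a on { 'a' }; E → E '-' a / E → id T E on { 'id' }; T → L '-' / T → C T on { 'id' }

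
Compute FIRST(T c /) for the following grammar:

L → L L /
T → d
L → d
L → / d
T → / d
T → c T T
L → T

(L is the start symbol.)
{ '/', 'c', 'd' }

FIRST sets of the non-terminals involved (from the grammar, by fixed-point iteration):
  FIRST(T) = { '/', 'c', 'd' }

To compute FIRST(T c /), process the symbols left to right:
Symbol T is a non-terminal. Add FIRST(T) \ {ε} = { '/', 'c', 'd' }
T is not nullable (ε ∉ FIRST(T)), so stop here.
FIRST(T c /) = { '/', 'c', 'd' }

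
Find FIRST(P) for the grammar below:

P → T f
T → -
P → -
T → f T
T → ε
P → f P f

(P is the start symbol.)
To compute FIRST(P), examine every production with P on the left-hand side, reading each right-hand side left to right until a non-nullable symbol is reached.

FIRST sets of the other non-terminals involved (by the same procedure, iterated to a fixed point):
  FIRST(T) = { '-', 'f', ε }

From P → T f:
  - T is a non-terminal: add FIRST(T) \ {ε} = { '-', 'f' }
    T is nullable, so continue to the next symbol
  - f is a terminal: add 'f' and stop
From P → -:
  - '-' is a terminal: add '-' and stop
From P → f P f:
  - f is a terminal: add 'f' and stop

Collecting: FIRST(P) = { '-', 'f' }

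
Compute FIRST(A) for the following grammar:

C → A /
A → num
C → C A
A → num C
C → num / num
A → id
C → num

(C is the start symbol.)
To compute FIRST(A), examine every production with A on the left-hand side, reading each right-hand side left to right until a non-nullable symbol is reached.

From A → num:
  - num is a terminal: add 'num' and stop
From A → num C:
  - num is a terminal: add 'num' and stop
From A → id:
  - id is a terminal: add 'id' and stop

Collecting: FIRST(A) = { 'id', 'num' }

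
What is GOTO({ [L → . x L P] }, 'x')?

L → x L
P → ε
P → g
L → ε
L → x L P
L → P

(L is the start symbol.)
GOTO(I, 'x') = CLOSURE({ [A → αX.β] : [A → α.Xβ] ∈ I, X = 'x' })

Items with dot before 'x', with the dot advanced:
  [L → . x L P] → [L → x . L P]
Closure of the advanced items:
  [L → x . L P] has the dot before L: add [L → . x L], [L → .], [L → . x L P], [L → . P]
  [L → . P] has the dot before P: add [P → .], [P → . g]

GOTO = { [L → . P], [L → . x L P], [L → . x L], [L → .], [L → x . L P], [P → . g], [P → .] }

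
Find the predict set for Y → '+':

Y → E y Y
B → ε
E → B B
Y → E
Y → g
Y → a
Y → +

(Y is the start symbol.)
PREDICT(Y → '+') = (FIRST(RHS) \ {ε}) ∪ (FOLLOW(Y) if ε ∈ FIRST(RHS), i.e. RHS ⇒* ε)
FIRST('+') = { '+' }
ε ∉ FIRST('+'), so FOLLOW(Y) is not added.
PREDICT(Y → '+') = { '+' }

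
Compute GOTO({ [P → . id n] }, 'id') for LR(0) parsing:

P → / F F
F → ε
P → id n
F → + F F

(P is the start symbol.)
GOTO(I, 'id') = CLOSURE({ [A → αX.β] : [A → α.Xβ] ∈ I, X = 'id' })

Items with dot before 'id', with the dot advanced:
  [P → . id n] → [P → id . n]
Closure adds nothing (no advanced item has the dot before a non-terminal).

GOTO = { [P → id . n] }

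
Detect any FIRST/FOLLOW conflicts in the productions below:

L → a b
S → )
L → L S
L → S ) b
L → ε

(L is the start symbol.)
Yes. L → L S with FOLLOW(L) on { ')' }; L → S ')' b with FOLLOW(L) on { ')' }

Nullable non-terminals: L.
FIRST sets used below: FIRST(L) = { ')', 'a', ε }, FIRST(S) = { ')' }

L: nullable alternative(s) L → ε; FOLLOW(L) = { $, ')' }
  L → a b: FIRST \ {ε} = { 'a' } — disjoint from FOLLOW(L)
  L → L S: FIRST \ {ε} = { ')', 'a' } — overlaps FOLLOW(L) on { ')' }: CONFLICT
  L → S ) b: FIRST \ {ε} = { ')' } — overlaps FOLLOW(L) on { ')' }: CONFLICT
  L → ε: FIRST \ {ε} = { } — this is the only nullable alternative, skip

S has no nullable alternative, so no FIRST/FOLLOW check is needed there.

So the grammar has 2 FIRST/FOLLOW conflicts (marked CONFLICT above).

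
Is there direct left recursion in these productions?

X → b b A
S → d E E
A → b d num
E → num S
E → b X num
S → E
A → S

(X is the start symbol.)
Direct left recursion occurs when N → N α for some non-terminal N (the right-hand side begins with the left-hand side itself).

X → b b A: starts with b
S → d E E: starts with d
A → b d num: starts with b
E → num S: starts with num
E → b X num: starts with b
S → E: starts with E
A → S: starts with S

No direct left recursion found.

Answer: No direct left recursion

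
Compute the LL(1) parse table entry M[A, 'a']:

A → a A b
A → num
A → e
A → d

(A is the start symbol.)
A → a A b

To find M[A, 'a'], we find productions for A where 'a' is in the predict set (PREDICT(N → α) = (FIRST(α) \ {ε}) ∪ (FOLLOW(N) if α ⇒* ε)).

A → a A b: PREDICT = { 'a' }
  'a' is in predict set, so this production goes in M[A, 'a']
A → num: PREDICT = { 'num' }
A → e: PREDICT = { 'e' }
A → d: PREDICT = { 'd' }

M[A, 'a'] = A → a A b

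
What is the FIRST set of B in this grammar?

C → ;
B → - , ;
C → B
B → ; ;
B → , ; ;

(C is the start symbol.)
{ ',', '-', ';' }

To compute FIRST(B), examine every production with B on the left-hand side, reading each right-hand side left to right until a non-nullable symbol is reached.

From B → - , ;:
  - '-' is a terminal: add '-' and stop
From B → ; ;:
  - ';' is a terminal: add ';' and stop
From B → , ; ;:
  - ',' is a terminal: add ',' and stop

Collecting: FIRST(B) = { ',', '-', ';' }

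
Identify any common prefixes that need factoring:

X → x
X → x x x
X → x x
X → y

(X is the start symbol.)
Yes, X has productions with common prefix 'x'

Left-factoring is needed when two productions for the same non-terminal
share a common prefix on the right-hand side.

Productions for X:
  X → x
  X → x x x
  X → x x
  X → y

Found common prefix 'x' in productions for X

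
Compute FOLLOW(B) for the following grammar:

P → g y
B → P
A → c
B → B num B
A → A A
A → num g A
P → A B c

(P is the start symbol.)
In B → B num B: B is followed by num B, add FIRST(num B) \ {ε} = { 'num' }
In B → B num B: B is at the end; this adds FOLLOW(B) to itself — nothing new
In P → A B c: B is followed by c, add FIRST(c) \ {ε} = { 'c' }

Taking the union: FOLLOW(B) = { 'c', 'num' }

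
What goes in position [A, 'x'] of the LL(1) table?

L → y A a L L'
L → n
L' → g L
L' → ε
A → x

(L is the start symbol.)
To find M[A, 'x'], we find productions for A where 'x' is in the predict set (PREDICT(N → α) = (FIRST(α) \ {ε}) ∪ (FOLLOW(N) if α ⇒* ε)).

A → x: PREDICT = { 'x' }
  'x' is in predict set, so this production goes in M[A, 'x']

M[A, 'x'] = A → x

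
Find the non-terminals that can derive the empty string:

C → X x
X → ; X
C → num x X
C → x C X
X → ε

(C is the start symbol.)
ε-productions: X → ε
So X is immediately nullable.
No further non-terminal can be added: every production for the remaining non-terminals contains a terminal or a non-nullable non-terminal.
Nullable = { 'X' }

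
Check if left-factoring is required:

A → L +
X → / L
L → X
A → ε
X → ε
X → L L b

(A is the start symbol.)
Left-factoring is needed when two productions for the same non-terminal
share a common prefix on the right-hand side.

Productions for A:
  A → L +
  A → ε
Productions for X:
  X → / L
  X → ε
  X → L L b

No common prefixes found.

Answer: No, left-factoring is not needed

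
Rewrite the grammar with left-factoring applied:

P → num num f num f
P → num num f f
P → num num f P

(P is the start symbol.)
Left-factoring transforms A → αβ₁ | αβ₂ into A → αA' and A' → β₁ | β₂
(α is the longest common prefix among the alternatives). Repeat until
no nonterminal has two alternatives with a common prefix.

Round 1: P has alternatives sharing prefix 'num num f'. Introduce P': P → num num f P'
  Add: P' → num f
  Add: P' → f
  Add: P' → P

No remaining common prefixes — done.

Resulting grammar:
P → num num f P'
P' → num f
P' → f
P' → P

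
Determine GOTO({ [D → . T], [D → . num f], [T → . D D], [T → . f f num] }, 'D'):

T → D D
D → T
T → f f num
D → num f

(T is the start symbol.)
GOTO(I, 'D') = CLOSURE({ [A → αX.β] : [A → α.Xβ] ∈ I, X = 'D' })

Items with dot before 'D', with the dot advanced:
  [T → . D D] → [T → D . D]
Closure of the advanced items:
  [T → D . D] has the dot before D: add [D → . T], [D → . num f]
  [D → . T] has the dot before T: add [T → . D D], [T → . f f num]

GOTO = { [D → . T], [D → . num f], [T → . D D], [T → . f f num], [T → D . D] }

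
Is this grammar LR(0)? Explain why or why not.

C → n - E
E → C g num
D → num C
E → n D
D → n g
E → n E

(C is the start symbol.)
Yes, the grammar is LR(0)

A grammar is LR(0) if no state in the canonical LR(0) collection has:
  - both a shift item (dot before a terminal) and a complete item (shift-reduce conflict), or
  - two or more complete items (reduce-reduce conflict; the accept item [C' → C .] counts as a complete item here).

Augment with C' → C and build the canonical LR(0) collection (I0 = CLOSURE({[C' → . C]}), then GOTO on every symbol after a dot until no new states appear). It has 15 states:
  I0: { [C → . n - E], [C' → . C] }  — shift
  I1: { [C' → C .] }  — accept
  I2: { [C → n . - E] }  — shift
  I3: { [C → . n - E], [C → n - . E], [E → . C g num], [E → . n D], [E → . n E] }  — shift
  I4: { [E → C . g num] }  — shift
  I5: { [C → n - E .] }  — reduce
  I6: { [C → . n - E], [C → n . - E], [D → . n g], [D → . num C], [E → . C g num], [E → . n D], [E → . n E], [E → n . D], [E → n . E] }  — shift
  I7: { [E → n D .] }  — reduce
  I8: { [E → n E .] }  — reduce
  I9: { [C → . n - E], [C → n . - E], [D → . n g], [D → . num C], [D → n . g], [E → . C g num], [E → . n D], [E → . n E], [E → n . D], [E → n . E] }  — shift
  I10: { [C → . n - E], [D → num . C] }  — shift
  I11: { [D → num C .] }  — reduce
  I12: { [D → n g .] }  — reduce
  I13: { [E → C g . num] }  — shift
  I14: { [E → C g num .] }  — reduce

Every state is either a pure shift/goto state or contains exactly one complete item and nothing to shift — no conflicts. The grammar is LR(0).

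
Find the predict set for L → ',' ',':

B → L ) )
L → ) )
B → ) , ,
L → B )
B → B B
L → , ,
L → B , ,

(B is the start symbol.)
{ ',' }

PREDICT(L → ',' ',') = (FIRST(RHS) \ {ε}) ∪ (FOLLOW(L) if ε ∈ FIRST(RHS), i.e. RHS ⇒* ε)
FIRST(',' ',') = { ',' }
ε ∉ FIRST(',' ','), so FOLLOW(L) is not added.
PREDICT(L → ',' ',') = { ',' }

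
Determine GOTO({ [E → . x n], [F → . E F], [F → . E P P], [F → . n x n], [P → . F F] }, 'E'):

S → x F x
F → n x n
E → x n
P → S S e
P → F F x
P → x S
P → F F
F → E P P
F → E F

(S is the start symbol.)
{ [E → . x n], [F → . E F], [F → . E P P], [F → . n x n], [F → E . F], [F → E . P P], [P → . F F x], [P → . F F], [P → . S S e], [P → . x S], [S → . x F x] }

GOTO(I, 'E') = CLOSURE({ [A → αX.β] : [A → α.Xβ] ∈ I, X = 'E' })

Items with dot before 'E', with the dot advanced:
  [F → . E F] → [F → E . F]
  [F → . E P P] → [F → E . P P]
Closure of the advanced items:
  [F → E . F] has the dot before F: add [F → . n x n], [F → . E P P], [F → . E F]
  [F → E . P P] has the dot before P: add [P → . S S e], [P → . F F x], [P → . x S], [P → . F F]
  [F → . E P P] has the dot before E: add [E → . x n]
  [P → . S S e] has the dot before S: add [S → . x F x]

GOTO = { [E → . x n], [F → . E F], [F → . E P P], [F → . n x n], [F → E . F], [F → E . P P], [P → . F F x], [P → . F F], [P → . S S e], [P → . x S], [S → . x F x] }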